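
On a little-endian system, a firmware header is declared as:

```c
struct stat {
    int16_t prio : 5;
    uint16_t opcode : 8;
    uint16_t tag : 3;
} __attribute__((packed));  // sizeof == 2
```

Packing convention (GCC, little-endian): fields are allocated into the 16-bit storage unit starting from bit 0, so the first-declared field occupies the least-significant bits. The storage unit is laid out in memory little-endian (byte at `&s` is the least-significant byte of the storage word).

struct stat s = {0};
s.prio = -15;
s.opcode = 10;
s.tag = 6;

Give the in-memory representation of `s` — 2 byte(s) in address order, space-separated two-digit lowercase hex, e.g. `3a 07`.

51 c1

prio:5 = -15 → 0x11 << 0 → word 0x0011
opcode:8 = 10 → 0xa << 5 → word 0x0151
tag:3 = 6 → 0x6 << 13 → word 0xc151
word = 0xc151 → little-endian bytes:
  [0]=0x51  [1]=0xc1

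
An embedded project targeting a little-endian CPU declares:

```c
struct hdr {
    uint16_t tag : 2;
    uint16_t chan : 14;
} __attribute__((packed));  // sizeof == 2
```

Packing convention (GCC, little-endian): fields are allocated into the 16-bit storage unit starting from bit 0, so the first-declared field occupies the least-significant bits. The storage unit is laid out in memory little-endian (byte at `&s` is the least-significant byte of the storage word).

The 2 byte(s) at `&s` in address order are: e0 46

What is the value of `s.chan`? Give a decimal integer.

4536

[0]=0xe0 [1]=0x46 (little-endian) → word 0x46e0
tag:2 @ bit 0 → (0x46e0>>0)&0x3 = 0x0
chan:14 @ bit 2 → (0x46e0>>2)&0x3fff = 0x11b8  ←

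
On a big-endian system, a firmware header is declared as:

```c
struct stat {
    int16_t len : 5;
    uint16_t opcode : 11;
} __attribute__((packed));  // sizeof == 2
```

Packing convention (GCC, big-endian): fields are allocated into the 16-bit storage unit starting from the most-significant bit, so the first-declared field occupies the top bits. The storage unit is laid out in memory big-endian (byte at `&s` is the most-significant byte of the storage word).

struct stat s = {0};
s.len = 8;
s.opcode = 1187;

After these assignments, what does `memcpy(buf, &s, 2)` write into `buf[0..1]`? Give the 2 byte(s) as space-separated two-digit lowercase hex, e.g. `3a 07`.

len (5b) val=8 bits=0x8 at bit 11: 0x4000
opcode (11b) val=1187 bits=0x4a3 at bit 0: 0x44a3
word = 0x44a3 → big-endian bytes:
  [0]=0x44  [1]=0xa3

44 a3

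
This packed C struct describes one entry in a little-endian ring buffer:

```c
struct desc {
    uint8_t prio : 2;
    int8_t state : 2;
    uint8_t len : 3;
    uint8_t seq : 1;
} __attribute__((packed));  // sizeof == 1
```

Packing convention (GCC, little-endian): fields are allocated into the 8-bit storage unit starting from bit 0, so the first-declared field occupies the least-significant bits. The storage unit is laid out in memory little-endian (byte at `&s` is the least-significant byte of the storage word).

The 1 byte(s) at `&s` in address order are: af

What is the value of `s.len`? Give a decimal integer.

2

[0]=0xaf (little-endian) → word 0xaf
prio [0+:2] = (word>>0) & 0x3 = 3
state [2+:2] = (word>>2) & 0x3 = 3
len [4+:3] = (word>>4) & 0x7 = 2  ←
seq [7+:1] = (word>>7) & 0x1 = 1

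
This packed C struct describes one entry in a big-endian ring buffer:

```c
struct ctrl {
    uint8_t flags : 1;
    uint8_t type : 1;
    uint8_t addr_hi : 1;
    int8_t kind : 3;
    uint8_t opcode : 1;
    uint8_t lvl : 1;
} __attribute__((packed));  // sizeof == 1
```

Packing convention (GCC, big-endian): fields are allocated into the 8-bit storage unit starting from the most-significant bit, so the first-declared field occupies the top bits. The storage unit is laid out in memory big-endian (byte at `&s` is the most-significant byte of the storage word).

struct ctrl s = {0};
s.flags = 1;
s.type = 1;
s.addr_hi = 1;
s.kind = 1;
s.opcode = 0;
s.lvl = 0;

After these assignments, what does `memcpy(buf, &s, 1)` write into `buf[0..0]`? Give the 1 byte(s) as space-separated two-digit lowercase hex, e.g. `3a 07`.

flags (1b) val=1 bits=0x1 at bit 7: 0x80
type (1b) val=1 bits=0x1 at bit 6: 0xc0
addr_hi (1b) val=1 bits=0x1 at bit 5: 0xe0
kind (3b) val=1 bits=0x1 at bit 2: 0xe4
opcode (1b) val=0 bits=0x0 at bit 1: 0xe4
lvl (1b) val=0 bits=0x0 at bit 0: 0xe4
word = 0xe4 → big-endian bytes:
  [0]=0xe4

e4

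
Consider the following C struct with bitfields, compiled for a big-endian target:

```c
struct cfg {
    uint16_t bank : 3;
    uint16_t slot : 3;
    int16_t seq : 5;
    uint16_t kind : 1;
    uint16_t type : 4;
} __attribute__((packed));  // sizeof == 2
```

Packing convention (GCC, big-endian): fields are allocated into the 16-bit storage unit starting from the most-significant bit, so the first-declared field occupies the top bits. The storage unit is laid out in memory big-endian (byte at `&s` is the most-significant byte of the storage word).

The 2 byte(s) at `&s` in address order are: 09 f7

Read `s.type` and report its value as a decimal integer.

7

[0]=0x09 [1]=0xf7 (big-endian) → word 0x09f7
bank:3 @ bit 13 → (0x09f7>>13)&0x7 = 0x0
slot:3 @ bit 10 → (0x09f7>>10)&0x7 = 0x2
seq:5 @ bit 5 → (0x09f7>>5)&0x1f = 0xf
kind:1 @ bit 4 → (0x09f7>>4)&0x1 = 0x1
type:4 @ bit 0 → (0x09f7>>0)&0xf = 0x7  ←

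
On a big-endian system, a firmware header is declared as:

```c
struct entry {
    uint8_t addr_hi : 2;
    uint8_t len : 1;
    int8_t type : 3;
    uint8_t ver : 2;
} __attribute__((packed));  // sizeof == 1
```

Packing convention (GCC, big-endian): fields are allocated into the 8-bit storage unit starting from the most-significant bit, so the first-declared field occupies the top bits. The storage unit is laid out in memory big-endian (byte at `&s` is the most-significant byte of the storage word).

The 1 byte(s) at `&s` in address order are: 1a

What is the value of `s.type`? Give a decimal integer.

[0]=0x1a (big-endian) → word 0x1a
addr_hi:2 @ bit 6 → (0x1a>>6)&0x3 = 0x0
len:1 @ bit 5 → (0x1a>>5)&0x1 = 0x0
type:3 @ bit 2 → (0x1a>>2)&0x7 = 0x6  ←
ver:2 @ bit 0 → (0x1a>>0)&0x3 = 0x2
type signed 3b, MSB=1: 6 - 8 = -2

-2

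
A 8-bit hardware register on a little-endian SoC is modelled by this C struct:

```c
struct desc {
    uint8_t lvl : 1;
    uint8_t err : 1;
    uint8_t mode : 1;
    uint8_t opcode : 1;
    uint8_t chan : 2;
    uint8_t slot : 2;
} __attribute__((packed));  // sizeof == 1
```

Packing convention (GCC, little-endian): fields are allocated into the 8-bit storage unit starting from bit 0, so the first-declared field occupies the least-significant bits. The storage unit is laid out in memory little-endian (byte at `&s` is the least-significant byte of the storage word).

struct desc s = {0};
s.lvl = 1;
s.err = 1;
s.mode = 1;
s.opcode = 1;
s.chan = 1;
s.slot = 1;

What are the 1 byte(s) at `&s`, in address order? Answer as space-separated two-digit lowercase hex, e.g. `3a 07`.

[0+:1] lvl=1 & 0x1 = 0x1; word=0x01
[1+:1] err=1 & 0x1 = 0x1; word=0x03
[2+:1] mode=1 & 0x1 = 0x1; word=0x07
[3+:1] opcode=1 & 0x1 = 0x1; word=0x0f
[4+:2] chan=1 & 0x3 = 0x1; word=0x1f
[6+:2] slot=1 & 0x3 = 0x1; word=0x5f
word = 0x5f → little-endian bytes:
  [0]=0x5f

5f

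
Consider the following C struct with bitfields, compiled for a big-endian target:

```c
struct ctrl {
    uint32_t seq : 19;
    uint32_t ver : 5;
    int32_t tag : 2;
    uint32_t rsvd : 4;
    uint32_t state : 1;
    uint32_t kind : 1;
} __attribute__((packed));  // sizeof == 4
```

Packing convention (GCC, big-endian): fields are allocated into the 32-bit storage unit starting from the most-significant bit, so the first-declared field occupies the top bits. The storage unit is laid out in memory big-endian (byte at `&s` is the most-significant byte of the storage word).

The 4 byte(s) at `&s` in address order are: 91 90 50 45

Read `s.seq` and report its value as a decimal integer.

298114

[0]=0x91 [1]=0x90 [2]=0x50 [3]=0x45 (big-endian) → word 0x91905045
seq:19 @ bit 13 → (0x91905045>>13)&0x7ffff = 0x48c82  ←
ver:5 @ bit 8 → (0x91905045>>8)&0x1f = 0x10
tag:2 @ bit 6 → (0x91905045>>6)&0x3 = 0x1
rsvd:4 @ bit 2 → (0x91905045>>2)&0xf = 0x1
state:1 @ bit 1 → (0x91905045>>1)&0x1 = 0x0
kind:1 @ bit 0 → (0x91905045>>0)&0x1 = 0x1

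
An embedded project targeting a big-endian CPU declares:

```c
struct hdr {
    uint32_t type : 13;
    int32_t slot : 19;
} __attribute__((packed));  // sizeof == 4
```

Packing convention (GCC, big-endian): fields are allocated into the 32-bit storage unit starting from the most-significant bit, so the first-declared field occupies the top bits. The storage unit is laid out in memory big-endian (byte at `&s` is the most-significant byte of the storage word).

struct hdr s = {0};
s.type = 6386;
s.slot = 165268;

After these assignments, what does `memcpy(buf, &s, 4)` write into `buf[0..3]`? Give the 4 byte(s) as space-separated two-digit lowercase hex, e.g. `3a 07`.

type (13b) val=6386 bits=0x18f2 at bit 19: 0xc7900000
slot (19b) val=165268 bits=0x28594 at bit 0: 0xc7928594
word = 0xc7928594 → big-endian bytes:
  [0]=0xc7  [1]=0x92  [2]=0x85  [3]=0x94

c7 92 85 94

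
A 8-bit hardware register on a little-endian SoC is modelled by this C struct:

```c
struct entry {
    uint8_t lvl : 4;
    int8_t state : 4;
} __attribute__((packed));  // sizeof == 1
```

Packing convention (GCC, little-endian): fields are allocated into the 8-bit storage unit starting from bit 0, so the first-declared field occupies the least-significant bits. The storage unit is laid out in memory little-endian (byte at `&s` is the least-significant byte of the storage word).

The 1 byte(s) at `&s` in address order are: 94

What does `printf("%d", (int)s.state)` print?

-7

[0]=0x94 (little-endian) → word 0x94
lvl [0+:4] = (word>>0) & 0xf = 4
state [4+:4] = (word>>4) & 0xf = 9  ←
state signed 4b, MSB=1: 9 - 16 = -7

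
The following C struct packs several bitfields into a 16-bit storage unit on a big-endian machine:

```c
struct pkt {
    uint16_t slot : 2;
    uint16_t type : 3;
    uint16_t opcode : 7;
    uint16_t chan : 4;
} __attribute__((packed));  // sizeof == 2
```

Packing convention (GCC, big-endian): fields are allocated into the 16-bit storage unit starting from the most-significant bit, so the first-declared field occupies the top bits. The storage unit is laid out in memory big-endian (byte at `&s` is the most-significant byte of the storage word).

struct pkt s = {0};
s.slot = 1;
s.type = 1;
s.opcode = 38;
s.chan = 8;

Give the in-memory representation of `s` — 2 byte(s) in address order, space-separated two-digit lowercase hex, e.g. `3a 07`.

4a 68

slot:2 = 1 → 0x1 << 14 → word 0x4000
type:3 = 1 → 0x1 << 11 → word 0x4800
opcode:7 = 38 → 0x26 << 4 → word 0x4a60
chan:4 = 8 → 0x8 << 0 → word 0x4a68
word = 0x4a68 → big-endian bytes:
  [0]=0x4a  [1]=0x68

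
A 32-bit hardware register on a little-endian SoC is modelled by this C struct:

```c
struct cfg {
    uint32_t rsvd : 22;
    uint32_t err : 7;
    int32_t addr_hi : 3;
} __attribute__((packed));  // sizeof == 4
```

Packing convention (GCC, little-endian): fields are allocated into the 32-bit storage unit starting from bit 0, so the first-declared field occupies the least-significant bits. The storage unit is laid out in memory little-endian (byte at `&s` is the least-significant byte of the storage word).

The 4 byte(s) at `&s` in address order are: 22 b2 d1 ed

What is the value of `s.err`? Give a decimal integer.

55

[0]=0x22 [1]=0xb2 [2]=0xd1 [3]=0xed (little-endian) → word 0xedd1b222
rsvd [0+:22] = (word>>0) & 0x3fffff = 1159714
err [22+:7] = (word>>22) & 0x7f = 55  ←
addr_hi [29+:3] = (word>>29) & 0x7 = 7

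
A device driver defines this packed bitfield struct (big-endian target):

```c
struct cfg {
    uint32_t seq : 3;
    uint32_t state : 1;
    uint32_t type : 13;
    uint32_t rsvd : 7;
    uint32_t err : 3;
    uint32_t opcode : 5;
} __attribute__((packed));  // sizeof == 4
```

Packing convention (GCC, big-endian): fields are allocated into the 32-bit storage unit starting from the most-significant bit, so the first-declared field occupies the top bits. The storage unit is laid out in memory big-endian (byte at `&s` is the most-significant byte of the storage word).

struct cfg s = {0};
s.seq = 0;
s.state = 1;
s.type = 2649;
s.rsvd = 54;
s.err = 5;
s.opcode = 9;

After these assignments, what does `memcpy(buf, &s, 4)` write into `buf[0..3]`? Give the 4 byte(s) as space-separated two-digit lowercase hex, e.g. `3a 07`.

15 2c b6 a9

[29+:3] seq=0 & 0x7 = 0x0; word=0x00000000
[28+:1] state=1 & 0x1 = 0x1; word=0x10000000
[15+:13] type=2649 & 0x1fff = 0xa59; word=0x152c8000
[8+:7] rsvd=54 & 0x7f = 0x36; word=0x152cb600
[5+:3] err=5 & 0x7 = 0x5; word=0x152cb6a0
[0+:5] opcode=9 & 0x1f = 0x9; word=0x152cb6a9
word = 0x152cb6a9 → big-endian bytes:
  [0]=0x15  [1]=0x2c  [2]=0xb6  [3]=0xa9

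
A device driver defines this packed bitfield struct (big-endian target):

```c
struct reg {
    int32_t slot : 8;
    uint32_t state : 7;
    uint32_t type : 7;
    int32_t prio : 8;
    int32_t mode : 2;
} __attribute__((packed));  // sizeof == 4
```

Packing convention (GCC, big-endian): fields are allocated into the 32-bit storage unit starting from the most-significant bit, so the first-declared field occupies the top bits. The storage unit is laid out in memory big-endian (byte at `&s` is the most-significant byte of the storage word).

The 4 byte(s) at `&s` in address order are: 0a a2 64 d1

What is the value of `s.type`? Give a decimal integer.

25

[0]=0x0a [1]=0xa2 [2]=0x64 [3]=0xd1 (big-endian) → word 0x0aa264d1
slot:8 @ bit 24 → (0x0aa264d1>>24)&0xff = 0xa
state:7 @ bit 17 → (0x0aa264d1>>17)&0x7f = 0x51
type:7 @ bit 10 → (0x0aa264d1>>10)&0x7f = 0x19  ←
prio:8 @ bit 2 → (0x0aa264d1>>2)&0xff = 0x34
mode:2 @ bit 0 → (0x0aa264d1>>0)&0x3 = 0x1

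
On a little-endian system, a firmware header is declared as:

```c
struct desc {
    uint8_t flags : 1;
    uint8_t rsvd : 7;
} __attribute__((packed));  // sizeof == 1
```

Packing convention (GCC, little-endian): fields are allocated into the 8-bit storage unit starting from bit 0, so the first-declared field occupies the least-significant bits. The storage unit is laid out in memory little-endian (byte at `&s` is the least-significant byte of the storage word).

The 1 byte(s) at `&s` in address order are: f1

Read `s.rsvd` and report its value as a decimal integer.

120

[0]=0xf1 (little-endian) → word 0xf1
flags [0+:1] = (word>>0) & 0x1 = 1
rsvd [1+:7] = (word>>1) & 0x7f = 120  ←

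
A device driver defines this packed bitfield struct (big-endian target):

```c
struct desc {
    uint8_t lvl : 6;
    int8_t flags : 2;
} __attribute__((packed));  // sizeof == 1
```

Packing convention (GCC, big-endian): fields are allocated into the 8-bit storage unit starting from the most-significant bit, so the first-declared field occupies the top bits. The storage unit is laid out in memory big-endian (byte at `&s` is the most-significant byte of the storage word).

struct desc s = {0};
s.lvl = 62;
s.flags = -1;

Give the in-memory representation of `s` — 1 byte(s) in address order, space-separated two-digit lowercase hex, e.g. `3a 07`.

fb

lvl (6b) val=62 bits=0x3e at bit 2: 0xf8
flags (2b) val=-1 bits=0x3 at bit 0: 0xfb
word = 0xfb → big-endian bytes:
  [0]=0xfb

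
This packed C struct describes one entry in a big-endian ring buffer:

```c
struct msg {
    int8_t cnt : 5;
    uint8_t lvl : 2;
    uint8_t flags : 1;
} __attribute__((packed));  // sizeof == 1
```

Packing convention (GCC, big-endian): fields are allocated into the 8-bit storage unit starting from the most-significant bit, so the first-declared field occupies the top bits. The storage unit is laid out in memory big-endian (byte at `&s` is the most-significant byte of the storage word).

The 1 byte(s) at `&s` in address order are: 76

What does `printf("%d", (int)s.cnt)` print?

[0]=0x76 (big-endian) → word 0x76
cnt:5 @ bit 3 → (0x76>>3)&0x1f = 0xe  ←
lvl:2 @ bit 1 → (0x76>>1)&0x3 = 0x3
flags:1 @ bit 0 → (0x76>>0)&0x1 = 0x0
cnt signed 5b, MSB=0: value = 14

14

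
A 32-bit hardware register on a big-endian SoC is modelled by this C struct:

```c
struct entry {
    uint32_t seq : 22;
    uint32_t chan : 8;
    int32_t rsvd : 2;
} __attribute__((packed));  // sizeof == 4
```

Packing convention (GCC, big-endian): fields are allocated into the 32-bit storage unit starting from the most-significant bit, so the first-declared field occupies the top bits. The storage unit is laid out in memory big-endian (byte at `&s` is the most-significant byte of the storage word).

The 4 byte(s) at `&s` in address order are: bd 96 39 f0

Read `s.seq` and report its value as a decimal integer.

3106190

[0]=0xbd [1]=0x96 [2]=0x39 [3]=0xf0 (big-endian) → word 0xbd9639f0
seq:22 @ bit 10 → (0xbd9639f0>>10)&0x3fffff = 0x2f658e  ←
chan:8 @ bit 2 → (0xbd9639f0>>2)&0xff = 0x7c
rsvd:2 @ bit 0 → (0xbd9639f0>>0)&0x3 = 0x0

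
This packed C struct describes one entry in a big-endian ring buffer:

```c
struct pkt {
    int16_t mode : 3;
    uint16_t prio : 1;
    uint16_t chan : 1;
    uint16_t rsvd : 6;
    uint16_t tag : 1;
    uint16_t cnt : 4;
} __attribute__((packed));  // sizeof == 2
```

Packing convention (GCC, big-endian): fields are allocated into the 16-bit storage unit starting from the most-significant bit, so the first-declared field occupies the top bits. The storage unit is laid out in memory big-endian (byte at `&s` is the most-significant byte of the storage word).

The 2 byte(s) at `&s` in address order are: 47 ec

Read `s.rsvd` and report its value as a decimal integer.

63

[0]=0x47 [1]=0xec (big-endian) → word 0x47ec
mode:3 @ bit 13 → (0x47ec>>13)&0x7 = 0x2
prio:1 @ bit 12 → (0x47ec>>12)&0x1 = 0x0
chan:1 @ bit 11 → (0x47ec>>11)&0x1 = 0x0
rsvd:6 @ bit 5 → (0x47ec>>5)&0x3f = 0x3f  ←
tag:1 @ bit 4 → (0x47ec>>4)&0x1 = 0x0
cnt:4 @ bit 0 → (0x47ec>>0)&0xf = 0xc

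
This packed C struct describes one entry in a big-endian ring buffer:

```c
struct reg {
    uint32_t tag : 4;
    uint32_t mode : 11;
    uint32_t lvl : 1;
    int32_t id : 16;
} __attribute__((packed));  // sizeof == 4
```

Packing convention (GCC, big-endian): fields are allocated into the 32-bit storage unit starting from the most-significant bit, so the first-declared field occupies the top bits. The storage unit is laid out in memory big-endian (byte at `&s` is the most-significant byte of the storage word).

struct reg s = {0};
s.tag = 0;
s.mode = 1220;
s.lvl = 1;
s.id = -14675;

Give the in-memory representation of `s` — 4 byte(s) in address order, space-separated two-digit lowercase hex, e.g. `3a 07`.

09 89 c6 ad

tag:4 = 0 → 0x0 << 28 → word 0x00000000
mode:11 = 1220 → 0x4c4 << 17 → word 0x09880000
lvl:1 = 1 → 0x1 << 16 → word 0x09890000
id:16 = -14675 → 0xc6ad << 0 → word 0x0989c6ad
word = 0x0989c6ad → big-endian bytes:
  [0]=0x09  [1]=0x89  [2]=0xc6  [3]=0xad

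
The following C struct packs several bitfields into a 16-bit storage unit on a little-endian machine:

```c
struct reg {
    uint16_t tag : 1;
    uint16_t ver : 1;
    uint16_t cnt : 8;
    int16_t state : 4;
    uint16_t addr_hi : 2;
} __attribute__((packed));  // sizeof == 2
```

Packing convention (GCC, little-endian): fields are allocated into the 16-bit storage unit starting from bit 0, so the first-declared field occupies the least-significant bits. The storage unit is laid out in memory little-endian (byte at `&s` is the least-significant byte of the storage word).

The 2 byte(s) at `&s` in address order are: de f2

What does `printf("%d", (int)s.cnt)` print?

183

[0]=0xde [1]=0xf2 (little-endian) → word 0xf2de
tag:1 @ bit 0 → (0xf2de>>0)&0x1 = 0x0
ver:1 @ bit 1 → (0xf2de>>1)&0x1 = 0x1
cnt:8 @ bit 2 → (0xf2de>>2)&0xff = 0xb7  ←
state:4 @ bit 10 → (0xf2de>>10)&0xf = 0xc
addr_hi:2 @ bit 14 → (0xf2de>>14)&0x3 = 0x3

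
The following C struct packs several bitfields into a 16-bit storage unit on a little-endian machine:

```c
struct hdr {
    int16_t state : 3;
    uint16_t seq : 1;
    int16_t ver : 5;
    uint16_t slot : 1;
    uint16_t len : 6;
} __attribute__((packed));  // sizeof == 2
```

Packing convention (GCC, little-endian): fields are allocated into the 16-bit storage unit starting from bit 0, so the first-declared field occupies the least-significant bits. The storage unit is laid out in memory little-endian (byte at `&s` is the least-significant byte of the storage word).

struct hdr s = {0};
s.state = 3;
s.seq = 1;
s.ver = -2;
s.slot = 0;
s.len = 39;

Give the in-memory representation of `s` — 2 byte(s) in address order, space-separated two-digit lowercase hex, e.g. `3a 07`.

state (3b) val=3 bits=0x3 at bit 0: 0x0003
seq (1b) val=1 bits=0x1 at bit 3: 0x000b
ver (5b) val=-2 bits=0x1e at bit 4: 0x01eb
slot (1b) val=0 bits=0x0 at bit 9: 0x01eb
len (6b) val=39 bits=0x27 at bit 10: 0x9deb
word = 0x9deb → little-endian bytes:
  [0]=0xeb  [1]=0x9d

eb 9d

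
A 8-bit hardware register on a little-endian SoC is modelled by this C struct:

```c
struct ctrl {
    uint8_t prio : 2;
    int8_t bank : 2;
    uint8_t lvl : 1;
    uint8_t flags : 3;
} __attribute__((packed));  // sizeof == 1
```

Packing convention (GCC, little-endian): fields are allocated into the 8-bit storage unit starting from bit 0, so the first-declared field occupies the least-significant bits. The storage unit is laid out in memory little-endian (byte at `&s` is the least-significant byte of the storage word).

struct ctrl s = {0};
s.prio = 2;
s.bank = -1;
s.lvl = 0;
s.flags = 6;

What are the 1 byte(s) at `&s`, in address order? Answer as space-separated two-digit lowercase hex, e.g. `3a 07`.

ce

prio (2b) val=2 bits=0x2 at bit 0: 0x02
bank (2b) val=-1 bits=0x3 at bit 2: 0x0e
lvl (1b) val=0 bits=0x0 at bit 4: 0x0e
flags (3b) val=6 bits=0x6 at bit 5: 0xce
word = 0xce → little-endian bytes:
  [0]=0xce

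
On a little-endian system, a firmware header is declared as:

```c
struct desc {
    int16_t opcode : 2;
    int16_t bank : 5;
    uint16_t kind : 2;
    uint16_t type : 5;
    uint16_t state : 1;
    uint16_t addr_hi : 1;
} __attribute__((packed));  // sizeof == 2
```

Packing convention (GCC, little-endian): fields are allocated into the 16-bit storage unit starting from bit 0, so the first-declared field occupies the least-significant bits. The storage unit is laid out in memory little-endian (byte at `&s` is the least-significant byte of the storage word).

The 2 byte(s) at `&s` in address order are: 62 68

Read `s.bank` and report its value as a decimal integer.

-8

[0]=0x62 [1]=0x68 (little-endian) → word 0x6862
opcode:2 @ bit 0 → (0x6862>>0)&0x3 = 0x2
bank:5 @ bit 2 → (0x6862>>2)&0x1f = 0x18  ←
kind:2 @ bit 7 → (0x6862>>7)&0x3 = 0x0
type:5 @ bit 9 → (0x6862>>9)&0x1f = 0x14
state:1 @ bit 14 → (0x6862>>14)&0x1 = 0x1
addr_hi:1 @ bit 15 → (0x6862>>15)&0x1 = 0x0
bank signed 5b, MSB=1: 24 - 32 = -8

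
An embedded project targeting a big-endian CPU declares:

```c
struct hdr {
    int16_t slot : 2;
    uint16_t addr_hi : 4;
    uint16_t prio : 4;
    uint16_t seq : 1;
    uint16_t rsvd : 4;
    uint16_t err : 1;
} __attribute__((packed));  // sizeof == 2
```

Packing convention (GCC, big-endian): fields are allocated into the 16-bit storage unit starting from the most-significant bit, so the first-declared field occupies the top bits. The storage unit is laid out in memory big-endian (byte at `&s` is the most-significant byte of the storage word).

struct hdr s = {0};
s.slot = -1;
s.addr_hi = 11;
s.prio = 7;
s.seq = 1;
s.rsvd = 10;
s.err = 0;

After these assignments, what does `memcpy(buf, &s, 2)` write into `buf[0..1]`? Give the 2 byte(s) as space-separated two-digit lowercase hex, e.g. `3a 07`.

[14+:2] slot=-1 & 0x3 = 0x3; word=0xc000
[10+:4] addr_hi=11 & 0xf = 0xb; word=0xec00
[6+:4] prio=7 & 0xf = 0x7; word=0xedc0
[5+:1] seq=1 & 0x1 = 0x1; word=0xede0
[1+:4] rsvd=10 & 0xf = 0xa; word=0xedf4
[0+:1] err=0 & 0x1 = 0x0; word=0xedf4
word = 0xedf4 → big-endian bytes:
  [0]=0xed  [1]=0xf4

ed f4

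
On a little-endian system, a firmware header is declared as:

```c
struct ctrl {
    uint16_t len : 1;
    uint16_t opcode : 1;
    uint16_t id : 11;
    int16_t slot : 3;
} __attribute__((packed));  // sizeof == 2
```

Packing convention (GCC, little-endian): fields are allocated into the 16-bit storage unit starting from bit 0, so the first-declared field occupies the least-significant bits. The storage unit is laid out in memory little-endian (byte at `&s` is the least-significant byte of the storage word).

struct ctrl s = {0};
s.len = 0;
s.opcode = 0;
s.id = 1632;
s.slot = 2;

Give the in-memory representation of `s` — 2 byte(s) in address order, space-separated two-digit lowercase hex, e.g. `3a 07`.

80 59

len:1 = 0 → 0x0 << 0 → word 0x0000
opcode:1 = 0 → 0x0 << 1 → word 0x0000
id:11 = 1632 → 0x660 << 2 → word 0x1980
slot:3 = 2 → 0x2 << 13 → word 0x5980
word = 0x5980 → little-endian bytes:
  [0]=0x80  [1]=0x59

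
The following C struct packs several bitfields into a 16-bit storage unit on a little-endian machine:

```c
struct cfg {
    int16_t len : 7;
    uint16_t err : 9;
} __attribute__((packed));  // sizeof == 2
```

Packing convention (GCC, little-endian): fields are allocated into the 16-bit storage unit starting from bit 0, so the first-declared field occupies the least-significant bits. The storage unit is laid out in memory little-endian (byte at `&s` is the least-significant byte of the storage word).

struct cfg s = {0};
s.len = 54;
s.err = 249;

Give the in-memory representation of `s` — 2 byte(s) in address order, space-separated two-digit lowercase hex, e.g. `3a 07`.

len:7 = 54 → 0x36 << 0 → word 0x0036
err:9 = 249 → 0xf9 << 7 → word 0x7cb6
word = 0x7cb6 → little-endian bytes:
  [0]=0xb6  [1]=0x7c

b6 7c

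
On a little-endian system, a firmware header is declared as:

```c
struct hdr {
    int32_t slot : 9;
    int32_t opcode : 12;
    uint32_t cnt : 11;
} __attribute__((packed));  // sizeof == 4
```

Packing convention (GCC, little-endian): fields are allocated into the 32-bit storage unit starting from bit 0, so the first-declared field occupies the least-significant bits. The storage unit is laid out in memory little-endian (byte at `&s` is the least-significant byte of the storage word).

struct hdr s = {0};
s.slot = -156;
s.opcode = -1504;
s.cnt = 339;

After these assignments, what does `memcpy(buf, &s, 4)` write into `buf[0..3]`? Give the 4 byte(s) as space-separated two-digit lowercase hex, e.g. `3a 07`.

64 41 74 2a

slot (9b) val=-156 bits=0x164 at bit 0: 0x00000164
opcode (12b) val=-1504 bits=0xa20 at bit 9: 0x00144164
cnt (11b) val=339 bits=0x153 at bit 21: 0x2a744164
word = 0x2a744164 → little-endian bytes:
  [0]=0x64  [1]=0x41  [2]=0x74  [3]=0x2a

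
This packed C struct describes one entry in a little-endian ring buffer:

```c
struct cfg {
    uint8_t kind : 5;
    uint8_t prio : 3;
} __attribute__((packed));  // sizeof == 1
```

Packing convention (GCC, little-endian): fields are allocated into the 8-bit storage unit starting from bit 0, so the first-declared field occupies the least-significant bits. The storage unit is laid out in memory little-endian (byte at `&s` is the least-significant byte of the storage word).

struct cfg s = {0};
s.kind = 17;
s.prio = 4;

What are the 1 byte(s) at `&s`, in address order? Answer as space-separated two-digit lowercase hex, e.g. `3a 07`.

kind (5b) val=17 bits=0x11 at bit 0: 0x11
prio (3b) val=4 bits=0x4 at bit 5: 0x91
word = 0x91 → little-endian bytes:
  [0]=0x91

91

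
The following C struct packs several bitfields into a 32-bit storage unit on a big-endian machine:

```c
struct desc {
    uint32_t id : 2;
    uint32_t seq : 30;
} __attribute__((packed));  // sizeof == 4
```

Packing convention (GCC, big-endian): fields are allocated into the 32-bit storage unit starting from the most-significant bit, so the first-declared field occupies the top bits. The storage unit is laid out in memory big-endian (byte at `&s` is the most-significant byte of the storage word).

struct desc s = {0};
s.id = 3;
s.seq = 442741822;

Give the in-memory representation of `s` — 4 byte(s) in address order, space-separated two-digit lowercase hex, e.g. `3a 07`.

da 63 b4 3e

id:2 = 3 → 0x3 << 30 → word 0xc0000000
seq:30 = 442741822 → 0x1a63b43e << 0 → word 0xda63b43e
word = 0xda63b43e → big-endian bytes:
  [0]=0xda  [1]=0x63  [2]=0xb4  [3]=0x3e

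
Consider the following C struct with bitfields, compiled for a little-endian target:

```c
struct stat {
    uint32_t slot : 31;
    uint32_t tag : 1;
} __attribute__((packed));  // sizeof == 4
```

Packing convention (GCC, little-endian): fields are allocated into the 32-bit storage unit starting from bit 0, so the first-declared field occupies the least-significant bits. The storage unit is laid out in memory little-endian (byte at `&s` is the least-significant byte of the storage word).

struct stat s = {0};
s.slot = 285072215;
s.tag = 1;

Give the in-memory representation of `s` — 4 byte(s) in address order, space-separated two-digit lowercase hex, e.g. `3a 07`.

57 db fd 90

slot (31b) val=285072215 bits=0x10fddb57 at bit 0: 0x10fddb57
tag (1b) val=1 bits=0x1 at bit 31: 0x90fddb57
word = 0x90fddb57 → little-endian bytes:
  [0]=0x57  [1]=0xdb  [2]=0xfd  [3]=0x90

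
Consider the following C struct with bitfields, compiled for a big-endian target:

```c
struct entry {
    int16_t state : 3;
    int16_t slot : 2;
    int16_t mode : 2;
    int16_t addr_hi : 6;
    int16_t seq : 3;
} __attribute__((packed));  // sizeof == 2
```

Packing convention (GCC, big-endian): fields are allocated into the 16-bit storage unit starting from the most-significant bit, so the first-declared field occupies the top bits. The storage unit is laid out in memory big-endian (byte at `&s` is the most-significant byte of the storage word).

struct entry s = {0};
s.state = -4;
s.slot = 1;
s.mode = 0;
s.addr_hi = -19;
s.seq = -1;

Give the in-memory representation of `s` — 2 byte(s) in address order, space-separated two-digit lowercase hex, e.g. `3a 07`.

89 6f

state:3 = -4 → 0x4 << 13 → word 0x8000
slot:2 = 1 → 0x1 << 11 → word 0x8800
mode:2 = 0 → 0x0 << 9 → word 0x8800
addr_hi:6 = -19 → 0x2d << 3 → word 0x8968
seq:3 = -1 → 0x7 << 0 → word 0x896f
word = 0x896f → big-endian bytes:
  [0]=0x89  [1]=0x6f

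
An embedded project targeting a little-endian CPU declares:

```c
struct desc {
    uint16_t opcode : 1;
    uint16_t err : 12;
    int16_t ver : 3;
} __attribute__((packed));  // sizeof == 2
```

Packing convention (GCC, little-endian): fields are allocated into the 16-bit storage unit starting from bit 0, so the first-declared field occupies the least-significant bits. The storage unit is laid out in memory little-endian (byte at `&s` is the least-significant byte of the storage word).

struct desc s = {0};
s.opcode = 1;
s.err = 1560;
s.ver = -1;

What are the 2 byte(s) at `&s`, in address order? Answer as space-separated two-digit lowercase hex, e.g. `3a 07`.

opcode (1b) val=1 bits=0x1 at bit 0: 0x0001
err (12b) val=1560 bits=0x618 at bit 1: 0x0c31
ver (3b) val=-1 bits=0x7 at bit 13: 0xec31
word = 0xec31 → little-endian bytes:
  [0]=0x31  [1]=0xec

31 ec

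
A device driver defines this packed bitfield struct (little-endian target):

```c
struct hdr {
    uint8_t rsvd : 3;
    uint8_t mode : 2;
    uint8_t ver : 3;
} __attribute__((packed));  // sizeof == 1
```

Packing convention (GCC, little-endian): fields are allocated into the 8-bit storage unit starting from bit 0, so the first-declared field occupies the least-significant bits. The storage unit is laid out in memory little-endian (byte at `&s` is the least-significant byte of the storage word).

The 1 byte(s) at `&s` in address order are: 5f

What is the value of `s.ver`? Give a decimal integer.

[0]=0x5f (little-endian) → word 0x5f
rsvd [0+:3] = (word>>0) & 0x7 = 7
mode [3+:2] = (word>>3) & 0x3 = 3
ver [5+:3] = (word>>5) & 0x7 = 2  ←

2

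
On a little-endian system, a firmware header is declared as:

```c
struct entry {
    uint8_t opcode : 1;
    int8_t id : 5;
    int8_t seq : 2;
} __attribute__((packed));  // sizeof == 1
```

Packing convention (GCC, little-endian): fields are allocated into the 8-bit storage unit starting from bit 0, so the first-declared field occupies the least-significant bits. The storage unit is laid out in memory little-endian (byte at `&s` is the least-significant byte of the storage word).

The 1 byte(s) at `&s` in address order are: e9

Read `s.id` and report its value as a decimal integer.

-12

[0]=0xe9 (little-endian) → word 0xe9
opcode [0+:1] = (word>>0) & 0x1 = 1
id [1+:5] = (word>>1) & 0x1f = 20  ←
seq [6+:2] = (word>>6) & 0x3 = 3
id signed 5b, MSB=1: 20 - 32 = -12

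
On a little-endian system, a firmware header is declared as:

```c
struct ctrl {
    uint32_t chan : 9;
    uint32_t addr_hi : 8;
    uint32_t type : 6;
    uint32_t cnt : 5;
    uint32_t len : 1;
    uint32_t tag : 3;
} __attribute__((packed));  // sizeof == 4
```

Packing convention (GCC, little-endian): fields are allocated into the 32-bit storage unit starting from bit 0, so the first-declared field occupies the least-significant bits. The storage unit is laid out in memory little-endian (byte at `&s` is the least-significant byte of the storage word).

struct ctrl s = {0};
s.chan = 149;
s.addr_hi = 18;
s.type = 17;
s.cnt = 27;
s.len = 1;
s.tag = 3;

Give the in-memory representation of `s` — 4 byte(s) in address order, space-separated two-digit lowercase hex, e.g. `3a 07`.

95 24 a2 7d

chan:9 = 149 → 0x95 << 0 → word 0x00000095
addr_hi:8 = 18 → 0x12 << 9 → word 0x00002495
type:6 = 17 → 0x11 << 17 → word 0x00222495
cnt:5 = 27 → 0x1b << 23 → word 0x0da22495
len:1 = 1 → 0x1 << 28 → word 0x1da22495
tag:3 = 3 → 0x3 << 29 → word 0x7da22495
word = 0x7da22495 → little-endian bytes:
  [0]=0x95  [1]=0x24  [2]=0xa2  [3]=0x7d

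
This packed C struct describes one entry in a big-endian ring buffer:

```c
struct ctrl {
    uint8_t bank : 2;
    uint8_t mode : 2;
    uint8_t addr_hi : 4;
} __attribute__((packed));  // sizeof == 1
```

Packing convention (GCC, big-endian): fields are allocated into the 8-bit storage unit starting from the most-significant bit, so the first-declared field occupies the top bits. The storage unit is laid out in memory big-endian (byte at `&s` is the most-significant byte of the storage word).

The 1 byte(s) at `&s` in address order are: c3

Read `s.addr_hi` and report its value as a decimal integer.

[0]=0xc3 (big-endian) → word 0xc3
bank [6+:2] = (word>>6) & 0x3 = 3
mode [4+:2] = (word>>4) & 0x3 = 0
addr_hi [0+:4] = (word>>0) & 0xf = 3  ←

3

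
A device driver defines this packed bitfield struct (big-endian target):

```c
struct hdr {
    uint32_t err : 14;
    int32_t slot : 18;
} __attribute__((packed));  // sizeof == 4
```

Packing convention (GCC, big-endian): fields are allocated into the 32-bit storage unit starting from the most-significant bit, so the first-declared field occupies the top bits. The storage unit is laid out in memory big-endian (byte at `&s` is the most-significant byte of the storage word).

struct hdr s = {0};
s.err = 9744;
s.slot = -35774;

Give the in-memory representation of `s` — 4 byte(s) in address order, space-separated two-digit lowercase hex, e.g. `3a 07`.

98 43 74 42

err:14 = 9744 → 0x2610 << 18 → word 0x98400000
slot:18 = -35774 → 0x37442 << 0 → word 0x98437442
word = 0x98437442 → big-endian bytes:
  [0]=0x98  [1]=0x43  [2]=0x74  [3]=0x42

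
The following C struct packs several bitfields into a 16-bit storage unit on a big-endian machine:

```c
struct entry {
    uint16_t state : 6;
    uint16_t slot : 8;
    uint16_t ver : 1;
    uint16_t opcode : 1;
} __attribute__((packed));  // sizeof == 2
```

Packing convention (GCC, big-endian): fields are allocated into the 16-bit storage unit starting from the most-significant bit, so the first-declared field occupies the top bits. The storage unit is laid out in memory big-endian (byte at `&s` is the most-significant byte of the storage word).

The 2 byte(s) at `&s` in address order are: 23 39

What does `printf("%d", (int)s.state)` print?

[0]=0x23 [1]=0x39 (big-endian) → word 0x2339
state [10+:6] = (word>>10) & 0x3f = 8  ←
slot [2+:8] = (word>>2) & 0xff = 206
ver [1+:1] = (word>>1) & 0x1 = 0
opcode [0+:1] = (word>>0) & 0x1 = 1

8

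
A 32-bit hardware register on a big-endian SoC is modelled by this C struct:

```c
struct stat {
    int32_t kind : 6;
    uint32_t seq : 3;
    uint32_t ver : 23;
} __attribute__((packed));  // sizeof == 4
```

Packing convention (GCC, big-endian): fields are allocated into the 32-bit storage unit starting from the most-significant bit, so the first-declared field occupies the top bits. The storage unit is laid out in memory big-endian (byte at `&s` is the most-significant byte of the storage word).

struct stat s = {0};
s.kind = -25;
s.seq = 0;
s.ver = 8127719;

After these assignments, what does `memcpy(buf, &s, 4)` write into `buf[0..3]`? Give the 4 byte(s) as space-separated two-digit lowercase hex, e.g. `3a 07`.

9c 7c 04 e7

[26+:6] kind=-25 & 0x3f = 0x27; word=0x9c000000
[23+:3] seq=0 & 0x7 = 0x0; word=0x9c000000
[0+:23] ver=8127719 & 0x7fffff = 0x7c04e7; word=0x9c7c04e7
word = 0x9c7c04e7 → big-endian bytes:
  [0]=0x9c  [1]=0x7c  [2]=0x04  [3]=0xe7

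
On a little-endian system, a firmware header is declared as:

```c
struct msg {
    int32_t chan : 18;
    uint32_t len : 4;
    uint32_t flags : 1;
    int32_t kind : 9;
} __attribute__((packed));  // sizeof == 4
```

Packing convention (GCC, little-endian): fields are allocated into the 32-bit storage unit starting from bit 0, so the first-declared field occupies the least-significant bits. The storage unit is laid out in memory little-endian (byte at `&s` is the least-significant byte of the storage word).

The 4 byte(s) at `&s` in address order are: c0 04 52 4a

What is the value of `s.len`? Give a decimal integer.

[0]=0xc0 [1]=0x04 [2]=0x52 [3]=0x4a (little-endian) → word 0x4a5204c0
chan:18 @ bit 0 → (0x4a5204c0>>0)&0x3ffff = 0x204c0
len:4 @ bit 18 → (0x4a5204c0>>18)&0xf = 0x4  ←
flags:1 @ bit 22 → (0x4a5204c0>>22)&0x1 = 0x1
kind:9 @ bit 23 → (0x4a5204c0>>23)&0x1ff = 0x94

4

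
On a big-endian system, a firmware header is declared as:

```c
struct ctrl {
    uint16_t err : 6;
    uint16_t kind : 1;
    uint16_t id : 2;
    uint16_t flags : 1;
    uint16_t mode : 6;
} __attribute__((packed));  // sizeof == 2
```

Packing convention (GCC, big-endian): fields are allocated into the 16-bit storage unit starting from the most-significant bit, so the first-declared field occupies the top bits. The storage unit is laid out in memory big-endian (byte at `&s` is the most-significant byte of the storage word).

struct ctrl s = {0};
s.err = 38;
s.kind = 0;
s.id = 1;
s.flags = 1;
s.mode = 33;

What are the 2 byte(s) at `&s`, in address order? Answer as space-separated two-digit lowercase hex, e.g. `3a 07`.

err:6 = 38 → 0x26 << 10 → word 0x9800
kind:1 = 0 → 0x0 << 9 → word 0x9800
id:2 = 1 → 0x1 << 7 → word 0x9880
flags:1 = 1 → 0x1 << 6 → word 0x98c0
mode:6 = 33 → 0x21 << 0 → word 0x98e1
word = 0x98e1 → big-endian bytes:
  [0]=0x98  [1]=0xe1

98 e1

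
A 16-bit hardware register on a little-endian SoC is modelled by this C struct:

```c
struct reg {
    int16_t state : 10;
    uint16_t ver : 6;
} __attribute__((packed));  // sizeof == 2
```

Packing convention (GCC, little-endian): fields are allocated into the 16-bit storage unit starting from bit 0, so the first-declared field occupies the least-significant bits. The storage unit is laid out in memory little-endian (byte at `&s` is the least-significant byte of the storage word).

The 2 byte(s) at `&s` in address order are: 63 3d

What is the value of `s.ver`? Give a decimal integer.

15

[0]=0x63 [1]=0x3d (little-endian) → word 0x3d63
state [0+:10] = (word>>0) & 0x3ff = 355
ver [10+:6] = (word>>10) & 0x3f = 15  ←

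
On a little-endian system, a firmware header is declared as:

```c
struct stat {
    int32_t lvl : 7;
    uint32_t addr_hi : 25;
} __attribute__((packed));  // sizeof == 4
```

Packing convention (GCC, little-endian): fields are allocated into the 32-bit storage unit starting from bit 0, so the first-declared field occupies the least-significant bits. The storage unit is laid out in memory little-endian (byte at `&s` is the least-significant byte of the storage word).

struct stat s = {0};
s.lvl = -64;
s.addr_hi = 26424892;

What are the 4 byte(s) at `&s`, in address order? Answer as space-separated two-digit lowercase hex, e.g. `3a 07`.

40 1e 9b c9

lvl (7b) val=-64 bits=0x40 at bit 0: 0x00000040
addr_hi (25b) val=26424892 bits=0x193363c at bit 7: 0xc99b1e40
word = 0xc99b1e40 → little-endian bytes:
  [0]=0x40  [1]=0x1e  [2]=0x9b  [3]=0xc9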